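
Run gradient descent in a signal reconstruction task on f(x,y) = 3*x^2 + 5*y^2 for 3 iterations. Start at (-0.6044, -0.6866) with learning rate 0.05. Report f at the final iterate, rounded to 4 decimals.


Gradient descent on f(x,y) = 3*x^2 + 5*y^2.
Starting point: (-0.6044, -0.6866), alpha = 0.05
Step 1: grad_x = 2*3*-0.6044 = -3.6264, grad_y = 2*5*-0.6866 = -6.866
  x_1 = -0.6044 - 0.05*-3.6264 = -0.4231
  y_1 = -0.6866 - 0.05*-6.866 = -0.3433
Step 2: grad_x = 2*3*-0.4231 = -2.5385, grad_y = 2*5*-0.3433 = -3.433
  x_2 = -0.4231 - 0.05*-2.5385 = -0.2962
  y_2 = -0.3433 - 0.05*-3.433 = -0.1717
Step 3: grad_x = 2*3*-0.2962 = -1.7769, grad_y = 2*5*-0.1717 = -1.7165
  x_3 = -0.2962 - 0.05*-1.7769 = -0.2073
  y_3 = -0.1717 - 0.05*-1.7165 = -0.0858
f(-0.2073, -0.0858) = 3*(-0.2073)^2 + 5*(-0.0858)^2 = 0.1658


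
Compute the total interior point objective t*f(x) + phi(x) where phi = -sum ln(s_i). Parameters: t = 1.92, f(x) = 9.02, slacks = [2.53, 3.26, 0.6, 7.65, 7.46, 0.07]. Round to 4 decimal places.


Step 1: Compute log-barrier.
ln values: [0.9282, 1.1817, -0.5108, 2.0347, 2.0096, -2.6593]
phi = -(0.9282 + 1.1817 - 0.5108 + 2.0347 + 2.0096 - 2.6593) = -2.9841
Step 2: Compute augmented objective.
t*f(x) = 1.92*9.02 = 17.3184
Total = 17.3184 - 2.9841 = 14.3343


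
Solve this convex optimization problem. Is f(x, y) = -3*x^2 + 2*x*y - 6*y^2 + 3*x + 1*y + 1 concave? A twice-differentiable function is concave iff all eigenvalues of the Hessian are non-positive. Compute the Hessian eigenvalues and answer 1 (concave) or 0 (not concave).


The Hessian of f(x,y) = -3*x^2 + 2*x*y - 6*y^2 + 3*x + 1*y + 1 is:
H = [[-6, 2], [2, -12]]
Trace = -6 - 12 = -18
Determinant = -6*-12 - (2)^2 = 68
Discriminant = (-18)^2 - 4*68 = 52.0
Eigenvalues: lambda_1 = -12.6056, lambda_2 = -5.3944
The function is concave.

1


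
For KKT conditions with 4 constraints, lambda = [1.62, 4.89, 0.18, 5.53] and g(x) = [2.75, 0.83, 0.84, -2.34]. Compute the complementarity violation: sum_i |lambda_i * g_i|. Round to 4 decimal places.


KKT complementary slackness check:
lambda_1 * g_1 = 1.62 * 2.75 = 4.455
lambda_2 * g_2 = 4.89 * 0.83 = 4.0587
lambda_3 * g_3 = 0.18 * 0.84 = 0.1512
lambda_4 * g_4 = 5.53 * -2.34 = -12.9402
Total violation = 4.455 + 4.0587 + 0.1512 + 12.9402 = 21.6051


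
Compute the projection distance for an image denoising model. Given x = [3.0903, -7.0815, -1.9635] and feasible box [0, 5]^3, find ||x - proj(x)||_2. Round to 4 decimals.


Project each component onto [0, 5].
clip(3.0903) = 3.0903, clip(-7.0815) = 0.0, clip(-1.9635) = 0.0
Projection = [3.0903, 0.0, 0.0]
Squared diffs: [0.0, 50.1476, 3.8553]
Distance = sqrt(54.0029) = 7.3487


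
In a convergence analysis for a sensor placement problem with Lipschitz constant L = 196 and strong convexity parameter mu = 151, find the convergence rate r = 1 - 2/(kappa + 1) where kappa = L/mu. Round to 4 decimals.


Step 1: Compute the condition number.
kappa = L/mu = 196/151 = 1.298
Step 2: Compute the convergence rate.
r = 1 - 2/(kappa + 1) = 1 - 2*mu/(L + mu) = (L - mu)/(L + mu) = 45/347 = 0.1297


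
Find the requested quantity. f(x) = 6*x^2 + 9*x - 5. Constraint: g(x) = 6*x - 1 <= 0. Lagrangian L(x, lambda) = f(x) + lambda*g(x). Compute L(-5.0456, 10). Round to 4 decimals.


Step 1: Evaluate f(x).
f(-5.0456) = 6*(-5.0456)^2 + 9*(-5.0456) - 5 = 102.3381
Step 2: Evaluate g(x).
g(-5.0456) = 6*-5.0456 - 1 = -31.2736
Step 3: Compute Lagrangian.
L = 102.3381 + 10*-31.2736 = -210.3979


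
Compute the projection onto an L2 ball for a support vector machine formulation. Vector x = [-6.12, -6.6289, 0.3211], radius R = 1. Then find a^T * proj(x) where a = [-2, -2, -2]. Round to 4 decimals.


Step 1: Compute ||x|| (intermediates to 6 decimals).
||x|| = sqrt((-6.12)^2 + (-6.6289)^2 + 0.3211^2) = 9.027725
Step 2: Project.
Since ||x|| > R, scale = R/||x|| = 1/9.027725 = 0.11077, proj(x) = scale * x
proj(x) = [-0.677912, -0.734283, 0.035568]
Step 3: Dot product.
a^T * proj(x) = -2*(-0.677912) - 2*(-0.734283) - 2*0.035568 = 2.7533


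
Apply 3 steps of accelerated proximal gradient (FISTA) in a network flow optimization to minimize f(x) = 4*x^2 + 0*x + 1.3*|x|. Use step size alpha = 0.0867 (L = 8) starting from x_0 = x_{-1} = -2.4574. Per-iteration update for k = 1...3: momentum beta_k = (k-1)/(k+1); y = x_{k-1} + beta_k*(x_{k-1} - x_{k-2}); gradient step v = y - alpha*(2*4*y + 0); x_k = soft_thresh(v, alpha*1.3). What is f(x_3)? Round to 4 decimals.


FISTA on f(x) = 4*x^2 + 0*x + 1.3*|x|
L = 8, alpha = 0.0867
Iteration 1: beta = 0.0, y = -2.4574 + 0.0*(-2.4574 + 2.4574) = -2.4574
  grad(y) = -19.6592, v = y - alpha*grad = -0.7529
  prox(v) = soft_thresh(-0.7529, 0.1127) = -0.6402
Iteration 2: beta = 0.3333, y = -0.6402 + 0.3333*(-0.6402 + 2.4574) = -0.0345
  grad(y) = -0.2761, v = y - alpha*grad = -0.0106
  prox(v) = soft_thresh(-0.0106, 0.1127) = 0.0
Iteration 3: beta = 0.5, y = 0.0 + 0.5*(0.0 + 0.6402) = 0.3201
  grad(y) = 2.5609, v = y - alpha*grad = 0.0981
  prox(v) = soft_thresh(0.0981, 0.1127) = 0.0
f(x_3) = 4*0.0^2 + 0*0.0 + 1.3*|0.0| = 0.0


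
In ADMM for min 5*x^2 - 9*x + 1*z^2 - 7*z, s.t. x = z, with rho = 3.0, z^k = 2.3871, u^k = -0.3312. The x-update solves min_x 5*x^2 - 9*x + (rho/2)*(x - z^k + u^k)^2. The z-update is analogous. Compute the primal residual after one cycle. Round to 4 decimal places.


ADMM iteration with rho = 3.0, z^k = 2.3871, u^k = -0.3312
Step 1: x-update.
Minimize 5*x^2 - 9*x + (3.0/2)*(x - 2.3871 - 0.3312)^2
FOC: (2*5 + 3.0)*x = 9 + 3.0*(2.3871 + 0.3312)
x^{k+1} = 1.3196
Step 2: z-update.
Minimize 1*z^2 - 7*z + (3.0/2)*(1.3196 - z - 0.3312)^2
FOC: (2*1 + 3.0)*z = 7 + 3.0*(1.3196 - 0.3312)
z^{k+1} = 1.993
Step 3: u-update.
u^{k+1} = -0.3312 + 1.3196 - 1.993 = -1.0046
Step 4: Primal residual = |1.3196 - 1.993| = 0.6734


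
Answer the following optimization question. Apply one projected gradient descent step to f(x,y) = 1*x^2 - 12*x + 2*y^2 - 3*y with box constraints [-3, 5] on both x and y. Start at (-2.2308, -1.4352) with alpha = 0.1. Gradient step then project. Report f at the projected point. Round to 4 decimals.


Step 1: Compute gradient at (-2.2308, -1.4352).
grad_x = 2*1*-2.2308 - 12 = -16.4616
grad_y = 2*2*-1.4352 - 3 = -8.7408
Step 2: Gradient step.
x_raw = -2.2308 - 0.1*-16.4616 = -0.5846
y_raw = -1.4352 - 0.1*-8.7408 = -0.5611
Step 3: Project onto [-3, 5].
x_proj = clip(-0.5846) = -0.5846
y_proj = clip(-0.5611) = -0.5611
Step 4: Evaluate f.
f(-0.5846, -0.5611) = 9.6706


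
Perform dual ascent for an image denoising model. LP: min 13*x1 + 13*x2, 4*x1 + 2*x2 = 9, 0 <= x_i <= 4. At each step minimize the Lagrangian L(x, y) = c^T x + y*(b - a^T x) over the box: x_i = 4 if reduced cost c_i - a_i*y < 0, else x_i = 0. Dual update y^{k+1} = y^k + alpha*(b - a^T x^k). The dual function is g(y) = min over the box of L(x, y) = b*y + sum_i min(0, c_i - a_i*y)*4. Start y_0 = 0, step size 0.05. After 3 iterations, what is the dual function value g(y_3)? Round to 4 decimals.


Dual ascent for LP: min 13*x1 + 13*x2, 4*x1 + 2*x2 = 9, 0 <= x_i <= 4
Step 1: y^k = 0.0, reduced costs: (13.0, 13.0)
  x^k = (0.0, 0.0), subgradient = b - a^T x = 9.0
  y^{k+1} = 0.0 + 0.05*9.0 = 0.45
Step 2: y^k = 0.45, reduced costs: (11.2, 12.1)
  x^k = (0.0, 0.0), subgradient = b - a^T x = 9.0
  y^{k+1} = 0.45 + 0.05*9.0 = 0.9
Step 3: y^k = 0.9, reduced costs: (9.4, 11.2)
  x^k = (0.0, 0.0), subgradient = b - a^T x = 9.0
  y^{k+1} = 0.9 + 0.05*9.0 = 1.35
Dual objective at y_3 = 1.35: reduced costs (7.6, 10.3), box minimizer x = (0.0, 0.0)
g(y_3) = b*y + (c1 - a1*y)*x1 + (c2 - a2*y)*x2 = 9*1.35 + 7.6*0.0 + 10.3*0.0 = 12.15 + 0.0 + 0.0 = 12.15


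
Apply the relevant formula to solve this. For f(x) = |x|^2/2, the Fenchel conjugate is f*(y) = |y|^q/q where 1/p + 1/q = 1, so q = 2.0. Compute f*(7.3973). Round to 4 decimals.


The conjugate exponent q satisfies 1/p + 1/q = 1.
p = 2, so q = 2/(2 - 1) = 2.0
|y|^q = 7.3973^2.0 = 54.72
f*(7.3973) = 54.72 / 2.0 = 27.36


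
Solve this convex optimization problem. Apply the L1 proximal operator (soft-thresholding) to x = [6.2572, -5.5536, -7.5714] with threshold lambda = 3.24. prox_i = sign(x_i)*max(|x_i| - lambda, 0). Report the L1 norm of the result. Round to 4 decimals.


Soft-thresholding with lambda = 3.24:
prox(6.2572) = sign(6.2572)*max(|6.2572| - 3.24, 0) = 3.0172
prox(-5.5536) = sign(-5.5536)*max(|-5.5536| - 3.24, 0) = -2.3136
prox(-7.5714) = sign(-7.5714)*max(|-7.5714| - 3.24, 0) = -4.3314
prox(x) = [3.0172, -2.3136, -4.3314]
||prox(x)||_1 = 3.0172 + 2.3136 + 4.3314 = 9.6622


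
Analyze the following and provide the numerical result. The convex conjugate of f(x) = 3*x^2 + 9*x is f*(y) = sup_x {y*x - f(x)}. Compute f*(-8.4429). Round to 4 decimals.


f*(y) = sup_x {y*x - a*x^2 - b*x} = sup_x {(y-b)*x - a*x^2}
FOC: (y - b) - 2a*x = 0 => x* = (y - b)/(2a)
x* = (-8.4429 - 9)/(2*3) = -2.9072
f*(-8.4429) = (y-b)^2/(4a) = (-8.4429 - 9)^2/(4*3)
= 304.2548/12 = 25.3546


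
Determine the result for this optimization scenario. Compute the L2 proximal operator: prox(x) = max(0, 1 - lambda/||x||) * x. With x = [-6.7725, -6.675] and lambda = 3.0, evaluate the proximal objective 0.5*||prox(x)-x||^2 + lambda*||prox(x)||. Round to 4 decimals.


Step 1: Compute ||x||.
||x|| = 9.5091
Step 2: Compute scaling factor.
scale = max(0, 1 - 3.0/9.5091) = 0.6845
Step 3: prox(x) = [-4.6359, -4.5691]
||prox(x)|| = 6.5091
Step 4: Proximal objective.
0.5*||prox-x||^2 = 4.5
lambda*||prox|| = 19.5273
Total = 24.0272


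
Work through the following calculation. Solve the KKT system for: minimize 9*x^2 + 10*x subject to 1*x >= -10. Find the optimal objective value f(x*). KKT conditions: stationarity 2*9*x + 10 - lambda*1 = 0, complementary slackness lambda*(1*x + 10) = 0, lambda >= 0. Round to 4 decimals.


Step 1: Try lambda = 0 (constraint inactive).
Stationarity: 2*9*x + 10 = 0
x* = -10/(2*9) = -5/9 = -0.5556 (rounded; the exact value -5/9 is used below)
Check constraint: 1*-0.5556 = -0.5556 >= -10 -- satisfied.
Step 2: Compute optimal value.
f(x*) = 9*(-5/9)^2 + 10*(-5/9) = -2.7778


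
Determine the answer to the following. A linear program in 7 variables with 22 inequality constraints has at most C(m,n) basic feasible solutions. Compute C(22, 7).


Each vertex corresponds to some choice of n active constraints out of m, so the number of vertices is at most C(m, n) = m! / (n!(m-n)!).
m = 22, n = 7
Numerator: 22 * 21 * 20 * 19 * 18 * 17 * 16
Denominator: 7! = 5040
C(22, 7) = 170544


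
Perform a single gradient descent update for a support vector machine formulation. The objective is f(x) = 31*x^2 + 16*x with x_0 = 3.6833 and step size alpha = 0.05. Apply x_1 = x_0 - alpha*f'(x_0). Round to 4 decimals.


We compute the gradient at x_0 and apply the update.
f'(x) = 62*x + 16
f'(3.6833) = 62*3.6833 + 16 = 244.3646
x_1 = 3.6833 - 0.05*244.3646 = -8.5349


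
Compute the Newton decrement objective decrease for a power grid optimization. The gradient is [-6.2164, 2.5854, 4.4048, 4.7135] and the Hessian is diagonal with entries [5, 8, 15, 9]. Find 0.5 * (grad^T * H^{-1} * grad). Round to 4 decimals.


Step 1: H is diagonal, so H^(-1) * g = [-1.2433, 0.3232, 0.2937, 0.5237].
Step 2: g^T H^(-1) g = sum_i g_i^2 / H_ii
  = (-6.2164)^2/5 + (2.5854)^2/8 + (4.4048)^2/15 + (4.7135)^2/9
  = 7.7287 + 0.8355 + 1.2935 + 2.4686 = 12.3263
Step 3: Objective decrease = 0.5 * g^T H^(-1) g = 6.1632


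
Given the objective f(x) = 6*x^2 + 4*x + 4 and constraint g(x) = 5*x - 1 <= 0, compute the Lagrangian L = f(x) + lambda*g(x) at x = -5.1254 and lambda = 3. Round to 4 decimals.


Step 1: Evaluate f(x).
f(-5.1254) = 6*(-5.1254)^2 + 4*(-5.1254) + 4 = 141.1168
Step 2: Evaluate g(x).
g(-5.1254) = 5*-5.1254 - 1 = -26.627
Step 3: Compute Lagrangian.
L = 141.1168 + 3*-26.627 = 61.2358


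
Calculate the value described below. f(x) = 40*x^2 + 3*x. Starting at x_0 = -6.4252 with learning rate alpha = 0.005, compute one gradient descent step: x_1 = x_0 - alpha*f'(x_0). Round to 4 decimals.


We compute the gradient at x_0 and apply the update.
f'(x) = 80*x + 3
f'(-6.4252) = 80*-6.4252 + 3 = -511.016
x_1 = -6.4252 - 0.005*-511.016 = -3.8701


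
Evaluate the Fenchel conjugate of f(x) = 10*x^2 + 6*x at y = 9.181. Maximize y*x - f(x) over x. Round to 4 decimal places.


f*(y) = sup_x {y*x - a*x^2 - b*x} = sup_x {(y-b)*x - a*x^2}
FOC: (y - b) - 2a*x = 0 => x* = (y - b)/(2a)
x* = (9.181 - 6)/(2*10) = 0.1591
f*(9.181) = (y-b)^2/(4a) = (9.181 - 6)^2/(4*10)
= 10.1188/40 = 0.253


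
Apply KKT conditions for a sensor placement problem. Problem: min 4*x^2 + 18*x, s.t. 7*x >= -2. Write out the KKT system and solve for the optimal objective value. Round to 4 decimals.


Step 1: Try lambda = 0 (constraint inactive).
x_unc = -18/(2*4) = -2.25
Check: 7*-2.25 = -15.75 < -2 -- violated!
Step 2: Constraint must be active: 7*x = -2
x* = -2/7 = -0.2857 (rounded; the exact value -2/7 is used below)
lambda = (2*4*(-2/7) + 18)/7 = 2.2449
Step 3: Compute optimal value.
f(x*) = 4*(-2/7)^2 + 18*(-2/7) = -4.8163


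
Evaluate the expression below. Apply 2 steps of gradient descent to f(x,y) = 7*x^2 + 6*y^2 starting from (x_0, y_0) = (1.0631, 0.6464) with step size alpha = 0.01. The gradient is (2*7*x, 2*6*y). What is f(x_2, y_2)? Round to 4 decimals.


Gradient descent on f(x,y) = 7*x^2 + 6*y^2.
Starting point: (1.0631, 0.6464), alpha = 0.01
Step 1: grad_x = 2*7*1.0631 = 14.8834, grad_y = 2*6*0.6464 = 7.7568
  x_1 = 1.0631 - 0.01*14.8834 = 0.9143
  y_1 = 0.6464 - 0.01*7.7568 = 0.5688
Step 2: grad_x = 2*7*0.9143 = 12.7997, grad_y = 2*6*0.5688 = 6.826
  x_2 = 0.9143 - 0.01*12.7997 = 0.7863
  y_2 = 0.5688 - 0.01*6.826 = 0.5006
f(0.7863, 0.5006) = 7*0.7863^2 + 6*0.5006^2 = 5.831


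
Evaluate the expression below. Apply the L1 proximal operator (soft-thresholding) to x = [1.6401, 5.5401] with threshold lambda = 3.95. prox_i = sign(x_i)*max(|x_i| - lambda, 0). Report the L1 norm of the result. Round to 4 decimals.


Soft-thresholding with lambda = 3.95:
prox(1.6401) = sign(1.6401)*max(|1.6401| - 3.95, 0) = 0.0
prox(5.5401) = sign(5.5401)*max(|5.5401| - 3.95, 0) = 1.5901
prox(x) = [0.0, 1.5901]
||prox(x)||_1 = 0.0 + 1.5901 = 1.5901


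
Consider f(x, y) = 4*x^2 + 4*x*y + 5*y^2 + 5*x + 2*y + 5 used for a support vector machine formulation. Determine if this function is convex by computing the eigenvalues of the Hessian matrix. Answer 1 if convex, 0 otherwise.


The Hessian of f(x,y) = 4*x^2 + 4*x*y + 5*y^2 + 5*x + 2*y + 5 is:
H = [[8, 4], [4, 10]]
Trace = 8 + 10 = 18
Determinant = 8*10 - (4)^2 = 64
Discriminant = (18)^2 - 4*64 = 68.0
Eigenvalues: lambda_1 = 4.8769, lambda_2 = 13.1231
The function is convex.

1


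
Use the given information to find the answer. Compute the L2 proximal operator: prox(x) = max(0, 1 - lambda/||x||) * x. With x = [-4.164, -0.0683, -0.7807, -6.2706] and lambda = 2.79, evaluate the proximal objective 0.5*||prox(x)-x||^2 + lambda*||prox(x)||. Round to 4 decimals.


Step 1: Compute ||x||.
||x|| = 7.5679
Step 2: Compute scaling factor.
scale = max(0, 1 - 2.79/7.5679) = 0.6313
Step 3: prox(x) = [-2.6289, -0.0431, -0.4929, -3.9589]
||prox(x)|| = 4.7779
Step 4: Proximal objective.
0.5*||prox-x||^2 = 3.8921
lambda*||prox|| = 13.3303
Total = 17.2225


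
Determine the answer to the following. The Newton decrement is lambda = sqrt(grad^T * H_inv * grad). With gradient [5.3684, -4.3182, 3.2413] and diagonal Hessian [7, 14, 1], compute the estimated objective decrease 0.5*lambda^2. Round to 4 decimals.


Step 1: H is diagonal, so H^(-1) * g = [0.7669, -0.3084, 3.2413].
Step 2: g^T H^(-1) g = sum_i g_i^2 / H_ii
  = (5.3684)^2/7 + (-4.3182)^2/14 + (3.2413)^2/1
  = 4.1171 + 1.3319 + 10.506 = 15.955
Step 3: Objective decrease = 0.5 * g^T H^(-1) g = 7.9775


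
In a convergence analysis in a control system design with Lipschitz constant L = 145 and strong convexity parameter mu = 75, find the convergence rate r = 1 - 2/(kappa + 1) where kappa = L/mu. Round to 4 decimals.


Step 1: Compute the condition number.
kappa = L/mu = 145/75 = 1.9333
Step 2: Compute the convergence rate.
r = 1 - 2/(kappa + 1) = 1 - 2*mu/(L + mu) = (L - mu)/(L + mu) = 70/220 = 0.3182


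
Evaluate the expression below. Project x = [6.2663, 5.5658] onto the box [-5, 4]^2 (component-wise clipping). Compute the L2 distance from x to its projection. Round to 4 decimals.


Project each component onto [-5, 4].
clip(6.2663) = 4.0, clip(5.5658) = 4.0
Projection = [4.0, 4.0]
Squared diffs: [5.1361, 2.4517]
Distance = sqrt(7.5878) = 2.7546


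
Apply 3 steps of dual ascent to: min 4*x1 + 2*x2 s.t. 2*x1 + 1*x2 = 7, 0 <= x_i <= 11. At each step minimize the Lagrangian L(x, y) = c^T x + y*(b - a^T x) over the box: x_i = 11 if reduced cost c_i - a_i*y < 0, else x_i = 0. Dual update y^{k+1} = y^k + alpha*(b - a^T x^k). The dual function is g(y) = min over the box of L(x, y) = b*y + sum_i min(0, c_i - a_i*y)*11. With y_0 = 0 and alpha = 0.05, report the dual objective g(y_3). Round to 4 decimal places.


Dual ascent for LP: min 4*x1 + 2*x2, 2*x1 + 1*x2 = 7, 0 <= x_i <= 11
Step 1: y^k = 0.0, reduced costs: (4.0, 2.0)
  x^k = (0.0, 0.0), subgradient = b - a^T x = 7.0
  y^{k+1} = 0.0 + 0.05*7.0 = 0.35
Step 2: y^k = 0.35, reduced costs: (3.3, 1.65)
  x^k = (0.0, 0.0), subgradient = b - a^T x = 7.0
  y^{k+1} = 0.35 + 0.05*7.0 = 0.7
Step 3: y^k = 0.7, reduced costs: (2.6, 1.3)
  x^k = (0.0, 0.0), subgradient = b - a^T x = 7.0
  y^{k+1} = 0.7 + 0.05*7.0 = 1.05
Dual objective at y_3 = 1.05: reduced costs (1.9, 0.95), box minimizer x = (0.0, 0.0)
g(y_3) = b*y + (c1 - a1*y)*x1 + (c2 - a2*y)*x2 = 7*1.05 + 1.9*0.0 + 0.95*0.0 = 7.35 + 0.0 + 0.0 = 7.35


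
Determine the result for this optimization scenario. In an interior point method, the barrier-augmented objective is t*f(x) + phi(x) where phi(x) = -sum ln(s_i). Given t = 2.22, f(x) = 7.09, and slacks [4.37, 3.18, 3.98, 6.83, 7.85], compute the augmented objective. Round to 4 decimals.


Step 1: Compute log-barrier.
ln values: [1.4748, 1.1569, 1.3813, 1.9213, 2.0605]
phi = -(1.4748 + 1.1569 + 1.3813 + 1.9213 + 2.0605) = -7.9948
Step 2: Compute augmented objective.
t*f(x) = 2.22*7.09 = 15.7398
Total = 15.7398 - 7.9948 = 7.745


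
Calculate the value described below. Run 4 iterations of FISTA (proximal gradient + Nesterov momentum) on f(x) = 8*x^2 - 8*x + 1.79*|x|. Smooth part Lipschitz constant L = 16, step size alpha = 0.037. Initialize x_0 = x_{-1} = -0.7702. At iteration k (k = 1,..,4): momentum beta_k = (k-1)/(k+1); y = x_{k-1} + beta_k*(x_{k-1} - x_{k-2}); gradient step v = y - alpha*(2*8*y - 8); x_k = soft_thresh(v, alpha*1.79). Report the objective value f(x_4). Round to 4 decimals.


FISTA on f(x) = 8*x^2 - 8*x + 1.79*|x|
L = 16, alpha = 0.037
Iteration 1: beta = 0.0, y = -0.7702 + 0.0*(-0.7702 + 0.7702) = -0.7702
  grad(y) = -20.3232, v = y - alpha*grad = -0.0182
  prox(v) = soft_thresh(-0.0182, 0.0662) = 0.0
Iteration 2: beta = 0.3333, y = 0.0 + 0.3333*(0.0 + 0.7702) = 0.2567
  grad(y) = -3.8923, v = y - alpha*grad = 0.4007
  prox(v) = soft_thresh(0.4007, 0.0662) = 0.3345
Iteration 3: beta = 0.5, y = 0.3345 + 0.5*(0.3345 - 0.0) = 0.5018
  grad(y) = 0.0284, v = y - alpha*grad = 0.5007
  prox(v) = soft_thresh(0.5007, 0.0662) = 0.4345
Iteration 4: beta = 0.6, y = 0.4345 + 0.6*(0.4345 - 0.3345) = 0.4945
  grad(y) = -0.0883, v = y - alpha*grad = 0.4977
  prox(v) = soft_thresh(0.4977, 0.0662) = 0.4315
f(x_4) = 8*0.4315^2 - 8*0.4315 + 1.79*|0.4315| = -1.1901


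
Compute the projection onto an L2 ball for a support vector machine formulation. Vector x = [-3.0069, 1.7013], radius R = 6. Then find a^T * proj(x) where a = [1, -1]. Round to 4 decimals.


Step 1: Compute ||x|| (intermediates to 6 decimals).
||x|| = sqrt((-3.0069)^2 + 1.7013^2) = 3.454833
Step 2: Project.
Since ||x|| <= R, proj = x (no scaling needed).
proj(x) = [-3.0069, 1.7013]
Step 3: Dot product.
a^T * proj(x) = 1*(-3.0069) - 1*1.7013 = -4.7082


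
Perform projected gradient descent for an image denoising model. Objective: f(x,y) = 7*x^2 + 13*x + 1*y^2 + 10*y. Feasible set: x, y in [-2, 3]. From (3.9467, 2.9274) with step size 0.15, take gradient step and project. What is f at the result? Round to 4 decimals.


Step 1: Compute gradient at (3.9467, 2.9274).
grad_x = 2*7*3.9467 + 13 = 68.2538
grad_y = 2*1*2.9274 + 10 = 15.8548
Step 2: Gradient step.
x_raw = 3.9467 - 0.15*68.2538 = -6.2914
y_raw = 2.9274 - 0.15*15.8548 = 0.5492
Step 3: Project onto [-2, 3].
x_proj = clip(-6.2914) = -2.0
y_proj = clip(0.5492) = 0.5492
Step 4: Evaluate f.
f(-2.0, 0.5492) = 7.7934


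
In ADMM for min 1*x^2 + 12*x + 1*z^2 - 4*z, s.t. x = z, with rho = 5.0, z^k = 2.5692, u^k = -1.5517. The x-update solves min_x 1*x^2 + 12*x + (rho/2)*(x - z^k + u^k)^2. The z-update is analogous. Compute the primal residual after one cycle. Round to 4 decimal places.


ADMM iteration with rho = 5.0, z^k = 2.5692, u^k = -1.5517
Step 1: x-update.
Minimize 1*x^2 + 12*x + (5.0/2)*(x - 2.5692 - 1.5517)^2
FOC: (2*1 + 5.0)*x = -12 + 5.0*(2.5692 + 1.5517)
x^{k+1} = 1.2292
Step 2: z-update.
Minimize 1*z^2 - 4*z + (5.0/2)*(1.2292 - z - 1.5517)^2
FOC: (2*1 + 5.0)*z = 4 + 5.0*(1.2292 - 1.5517)
z^{k+1} = 0.3411
Step 3: u-update.
u^{k+1} = -1.5517 + 1.2292 - 0.3411 = -0.6636
Step 4: Primal residual = |1.2292 - 0.3411| = 0.8881


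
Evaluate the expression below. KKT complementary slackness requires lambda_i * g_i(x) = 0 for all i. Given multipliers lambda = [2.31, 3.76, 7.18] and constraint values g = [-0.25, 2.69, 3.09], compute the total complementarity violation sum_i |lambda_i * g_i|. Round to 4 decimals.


KKT complementary slackness check:
lambda_1 * g_1 = 2.31 * -0.25 = -0.5775
lambda_2 * g_2 = 3.76 * 2.69 = 10.1144
lambda_3 * g_3 = 7.18 * 3.09 = 22.1862
Total violation = 0.5775 + 10.1144 + 22.1862 = 32.8781


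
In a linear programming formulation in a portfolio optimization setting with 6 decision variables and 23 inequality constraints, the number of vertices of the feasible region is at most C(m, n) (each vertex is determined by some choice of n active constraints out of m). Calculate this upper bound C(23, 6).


Each vertex corresponds to some choice of n active constraints out of m, so the number of vertices is at most C(m, n) = m! / (n!(m-n)!).
m = 23, n = 6
Numerator: 23 * 22 * 21 * 20 * 19 * 18
Denominator: 6! = 720
C(23, 6) = 100947


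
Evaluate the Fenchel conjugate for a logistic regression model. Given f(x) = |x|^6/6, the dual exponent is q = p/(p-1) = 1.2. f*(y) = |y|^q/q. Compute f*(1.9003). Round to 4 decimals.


The conjugate exponent q satisfies 1/p + 1/q = 1.
p = 6, so q = 6/(6 - 1) = 1.2
|y|^q = 1.9003^1.2 = 2.1607
f*(1.9003) = 2.1607 / 1.2 = 1.8006


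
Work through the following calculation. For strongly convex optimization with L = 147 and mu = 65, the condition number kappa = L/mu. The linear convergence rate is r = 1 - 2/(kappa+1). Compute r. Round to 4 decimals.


Step 1: Compute the condition number.
kappa = L/mu = 147/65 = 2.2615
Step 2: Compute the convergence rate.
r = 1 - 2/(kappa + 1) = 1 - 2*mu/(L + mu) = (L - mu)/(L + mu) = 82/212 = 0.3868


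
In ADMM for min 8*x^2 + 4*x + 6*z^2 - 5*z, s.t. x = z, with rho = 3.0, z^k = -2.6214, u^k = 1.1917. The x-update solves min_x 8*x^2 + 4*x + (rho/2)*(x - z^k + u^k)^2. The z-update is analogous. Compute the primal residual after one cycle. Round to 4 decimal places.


ADMM iteration with rho = 3.0, z^k = -2.6214, u^k = 1.1917
Step 1: x-update.
Minimize 8*x^2 + 4*x + (3.0/2)*(x + 2.6214 + 1.1917)^2
FOC: (2*8 + 3.0)*x = -4 + 3.0*(-2.6214 - 1.1917)
x^{k+1} = -0.8126
Step 2: z-update.
Minimize 6*z^2 - 5*z + (3.0/2)*(-0.8126 - z + 1.1917)^2
FOC: (2*6 + 3.0)*z = 5 + 3.0*(-0.8126 + 1.1917)
z^{k+1} = 0.4092
Step 3: u-update.
u^{k+1} = 1.1917 - 0.8126 - 0.4092 = -0.03
Step 4: Primal residual = |-0.8126 - 0.4092| = 1.2217


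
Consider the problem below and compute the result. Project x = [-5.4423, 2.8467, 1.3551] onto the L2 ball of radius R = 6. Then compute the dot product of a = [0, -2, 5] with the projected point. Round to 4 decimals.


Step 1: Compute ||x|| (intermediates to 6 decimals).
||x|| = sqrt((-5.4423)^2 + 2.8467^2 + 1.3551^2) = 6.289565
Step 2: Project.
Since ||x|| > R, scale = R/||x|| = 6/6.289565 = 0.953961, proj(x) = scale * x
proj(x) = [-5.191742, 2.715641, 1.292713]
Step 3: Dot product.
a^T * proj(x) = 0*(-5.191742) - 2*2.715641 + 5*1.292713 = 1.0323


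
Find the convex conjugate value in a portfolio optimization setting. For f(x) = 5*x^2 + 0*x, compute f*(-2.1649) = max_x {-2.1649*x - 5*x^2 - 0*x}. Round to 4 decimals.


f*(y) = sup_x {y*x - a*x^2 - b*x} = sup_x {(y-b)*x - a*x^2}
FOC: (y - b) - 2a*x = 0 => x* = (y - b)/(2a)
x* = (-2.1649 - 0)/(2*5) = -0.2165
f*(-2.1649) = (y-b)^2/(4a) = (-2.1649 - 0)^2/(4*5)
= 4.6868/20 = 0.2343


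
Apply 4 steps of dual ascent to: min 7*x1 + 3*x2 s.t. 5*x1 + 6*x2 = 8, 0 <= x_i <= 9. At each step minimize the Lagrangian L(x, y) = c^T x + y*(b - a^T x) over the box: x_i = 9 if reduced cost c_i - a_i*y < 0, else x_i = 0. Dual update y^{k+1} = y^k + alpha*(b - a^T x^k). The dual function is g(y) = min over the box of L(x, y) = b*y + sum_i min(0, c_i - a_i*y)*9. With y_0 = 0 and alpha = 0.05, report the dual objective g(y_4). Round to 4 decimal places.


Dual ascent for LP: min 7*x1 + 3*x2, 5*x1 + 6*x2 = 8, 0 <= x_i <= 9
Step 1: y^k = 0.0, reduced costs: (7.0, 3.0)
  x^k = (0.0, 0.0), subgradient = b - a^T x = 8.0
  y^{k+1} = 0.0 + 0.05*8.0 = 0.4
Step 2: y^k = 0.4, reduced costs: (5.0, 0.6)
  x^k = (0.0, 0.0), subgradient = b - a^T x = 8.0
  y^{k+1} = 0.4 + 0.05*8.0 = 0.8
Step 3: y^k = 0.8, reduced costs: (3.0, -1.8)
  x^k = (0.0, 9.0), subgradient = b - a^T x = -46.0
  y^{k+1} = 0.8 + 0.05*-46.0 = -1.5
Step 4: y^k = -1.5, reduced costs: (14.5, 12.0)
  x^k = (0.0, 0.0), subgradient = b - a^T x = 8.0
  y^{k+1} = -1.5 + 0.05*8.0 = -1.1
Dual objective at y_4 = -1.1: reduced costs (12.5, 9.6), box minimizer x = (0.0, 0.0)
g(y_4) = b*y + (c1 - a1*y)*x1 + (c2 - a2*y)*x2 = 8*(-1.1) + 12.5*0.0 + 9.6*0.0 = -8.8 + 0.0 + 0.0 = -8.8


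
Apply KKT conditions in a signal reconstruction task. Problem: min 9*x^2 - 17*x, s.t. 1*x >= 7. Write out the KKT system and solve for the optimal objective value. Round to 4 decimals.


Step 1: Try lambda = 0 (constraint inactive).
x_unc = 17/(2*9) = 0.9444
Check: 1*0.9444 = 0.9444 < 7 -- violated!
Step 2: Constraint must be active: 1*x = 7
x* = 7/1 = 7.0
lambda = (2*9*7.0 - 17)/1 = 109.0
Step 3: Compute optimal value.
f(x*) = 9*7.0^2 - 17*7.0 = 322.0


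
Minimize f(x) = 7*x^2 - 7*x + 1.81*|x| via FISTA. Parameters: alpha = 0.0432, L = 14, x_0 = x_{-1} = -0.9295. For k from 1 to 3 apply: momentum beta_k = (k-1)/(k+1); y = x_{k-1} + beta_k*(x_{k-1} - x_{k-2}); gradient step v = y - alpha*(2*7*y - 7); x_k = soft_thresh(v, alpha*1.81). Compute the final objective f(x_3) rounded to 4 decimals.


FISTA on f(x) = 7*x^2 - 7*x + 1.81*|x|
L = 14, alpha = 0.0432
Iteration 1: beta = 0.0, y = -0.9295 + 0.0*(-0.9295 + 0.9295) = -0.9295
  grad(y) = -20.013, v = y - alpha*grad = -0.0649
  prox(v) = soft_thresh(-0.0649, 0.0782) = 0.0
Iteration 2: beta = 0.3333, y = 0.0 + 0.3333*(0.0 + 0.9295) = 0.3098
  grad(y) = -2.6623, v = y - alpha*grad = 0.4248
  prox(v) = soft_thresh(0.4248, 0.0782) = 0.3467
Iteration 3: beta = 0.5, y = 0.3467 + 0.5*(0.3467 - 0.0) = 0.52
  grad(y) = 0.2797, v = y - alpha*grad = 0.5079
  prox(v) = soft_thresh(0.5079, 0.0782) = 0.4297
f(x_3) = 7*0.4297^2 - 7*0.4297 + 1.81*|0.4297| = -0.9376


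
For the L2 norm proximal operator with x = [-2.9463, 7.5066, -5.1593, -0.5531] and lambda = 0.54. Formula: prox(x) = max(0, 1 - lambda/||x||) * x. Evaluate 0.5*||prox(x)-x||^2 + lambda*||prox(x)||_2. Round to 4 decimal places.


Step 1: Compute ||x||.
||x|| = 9.5893
Step 2: Compute scaling factor.
scale = max(0, 1 - 0.54/9.5893) = 0.9437
Step 3: prox(x) = [-2.7804, 7.0839, -4.8688, -0.522]
||prox(x)|| = 9.0493
Step 4: Proximal objective.
0.5*||prox-x||^2 = 0.1458
lambda*||prox|| = 4.8866
Total = 5.0324


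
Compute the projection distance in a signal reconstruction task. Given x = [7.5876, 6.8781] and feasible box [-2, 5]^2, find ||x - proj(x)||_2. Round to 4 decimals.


Project each component onto [-2, 5].
clip(7.5876) = 5.0, clip(6.8781) = 5.0
Projection = [5.0, 5.0]
Squared diffs: [6.6957, 3.5273]
Distance = sqrt(10.223) = 3.1973


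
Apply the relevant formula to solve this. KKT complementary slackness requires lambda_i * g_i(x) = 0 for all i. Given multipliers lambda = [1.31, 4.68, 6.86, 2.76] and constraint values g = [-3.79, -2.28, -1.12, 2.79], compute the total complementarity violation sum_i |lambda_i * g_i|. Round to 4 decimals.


KKT complementary slackness check:
lambda_1 * g_1 = 1.31 * -3.79 = -4.9649
lambda_2 * g_2 = 4.68 * -2.28 = -10.6704
lambda_3 * g_3 = 6.86 * -1.12 = -7.6832
lambda_4 * g_4 = 2.76 * 2.79 = 7.7004
Total violation = 4.9649 + 10.6704 + 7.6832 + 7.7004 = 31.0189


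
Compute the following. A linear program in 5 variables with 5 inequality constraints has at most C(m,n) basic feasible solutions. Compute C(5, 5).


Each vertex corresponds to some choice of n active constraints out of m, so the number of vertices is at most C(m, n) = m! / (n!(m-n)!).
m = 5, n = 5
Numerator: 5 * 4 * 3 * 2 * 1
Denominator: 5! = 120
C(5, 5) = 1


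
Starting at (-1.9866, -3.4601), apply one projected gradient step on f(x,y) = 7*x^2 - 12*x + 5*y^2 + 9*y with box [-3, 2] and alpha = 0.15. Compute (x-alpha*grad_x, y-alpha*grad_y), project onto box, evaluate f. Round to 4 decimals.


Step 1: Compute gradient at (-1.9866, -3.4601).
grad_x = 2*7*-1.9866 - 12 = -39.8124
grad_y = 2*5*-3.4601 + 9 = -25.601
Step 2: Gradient step.
x_raw = -1.9866 - 0.15*-39.8124 = 3.9853
y_raw = -3.4601 - 0.15*-25.601 = 0.3801
Step 3: Project onto [-3, 2].
x_proj = clip(3.9853) = 2.0
y_proj = clip(0.3801) = 0.3801
Step 4: Evaluate f.
f(2.0, 0.3801) = 8.1426


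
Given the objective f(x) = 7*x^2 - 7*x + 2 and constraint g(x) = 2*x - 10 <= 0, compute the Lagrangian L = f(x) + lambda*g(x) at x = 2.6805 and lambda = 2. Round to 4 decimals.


Step 1: Evaluate f(x).
f(2.6805) = 7*2.6805^2 - 7*2.6805 + 2 = 33.5321
Step 2: Evaluate g(x).
g(2.6805) = 2*2.6805 - 10 = -4.639
Step 3: Compute Lagrangian.
L = 33.5321 + 2*-4.639 = 24.2541


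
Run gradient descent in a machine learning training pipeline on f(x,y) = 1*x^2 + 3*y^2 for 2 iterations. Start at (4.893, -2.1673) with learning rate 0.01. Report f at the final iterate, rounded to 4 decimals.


Gradient descent on f(x,y) = 1*x^2 + 3*y^2.
Starting point: (4.893, -2.1673), alpha = 0.01
Step 1: grad_x = 2*1*4.893 = 9.786, grad_y = 2*3*-2.1673 = -13.0038
  x_1 = 4.893 - 0.01*9.786 = 4.7951
  y_1 = -2.1673 - 0.01*-13.0038 = -2.0373
Step 2: grad_x = 2*1*4.7951 = 9.5903, grad_y = 2*3*-2.0373 = -12.2236
  x_2 = 4.7951 - 0.01*9.5903 = 4.6992
  y_2 = -2.0373 - 0.01*-12.2236 = -1.915
f(4.6992, -1.915) = 1*4.6992^2 + 3*(-1.915)^2 = 33.0848


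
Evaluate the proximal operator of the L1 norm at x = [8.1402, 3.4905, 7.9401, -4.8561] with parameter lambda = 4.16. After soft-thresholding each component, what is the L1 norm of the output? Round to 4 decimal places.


Soft-thresholding with lambda = 4.16:
prox(8.1402) = sign(8.1402)*max(|8.1402| - 4.16, 0) = 3.9802
prox(3.4905) = sign(3.4905)*max(|3.4905| - 4.16, 0) = 0.0
prox(7.9401) = sign(7.9401)*max(|7.9401| - 4.16, 0) = 3.7801
prox(-4.8561) = sign(-4.8561)*max(|-4.8561| - 4.16, 0) = -0.6961
prox(x) = [3.9802, 0.0, 3.7801, -0.6961]
||prox(x)||_1 = 3.9802 + 0.0 + 3.7801 + 0.6961 = 8.4564


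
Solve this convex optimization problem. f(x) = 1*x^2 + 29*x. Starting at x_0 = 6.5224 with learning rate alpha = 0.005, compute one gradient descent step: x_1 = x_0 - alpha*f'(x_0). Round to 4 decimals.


We compute the gradient at x_0 and apply the update.
f'(x) = 2*x + 29
f'(6.5224) = 2*6.5224 + 29 = 42.0448
x_1 = 6.5224 - 0.005*42.0448 = 6.3122


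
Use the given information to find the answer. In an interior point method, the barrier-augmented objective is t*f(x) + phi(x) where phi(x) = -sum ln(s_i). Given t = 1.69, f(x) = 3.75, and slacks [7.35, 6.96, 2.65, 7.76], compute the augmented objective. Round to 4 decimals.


Step 1: Compute log-barrier.
ln values: [1.9947, 1.9402, 0.9746, 2.049]
phi = -(1.9947 + 1.9402 + 0.9746 + 2.049) = -6.9584
Step 2: Compute augmented objective.
t*f(x) = 1.69*3.75 = 6.3375
Total = 6.3375 - 6.9584 = -0.6209


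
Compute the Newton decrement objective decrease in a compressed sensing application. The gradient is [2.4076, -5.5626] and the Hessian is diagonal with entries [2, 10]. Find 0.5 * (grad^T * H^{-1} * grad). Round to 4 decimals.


Step 1: H is diagonal, so H^(-1) * g = [1.2038, -0.5563].
Step 2: g^T H^(-1) g = sum_i g_i^2 / H_ii
  = (2.4076)^2/2 + (-5.5626)^2/10
  = 2.8983 + 3.0943 = 5.9925
Step 3: Objective decrease = 0.5 * g^T H^(-1) g = 2.9963


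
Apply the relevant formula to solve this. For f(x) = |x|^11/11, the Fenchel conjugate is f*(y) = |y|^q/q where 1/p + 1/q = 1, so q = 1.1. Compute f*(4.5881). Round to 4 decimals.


The conjugate exponent q satisfies 1/p + 1/q = 1.
p = 11, so q = 11/(11 - 1) = 1.1
|y|^q = 4.5881^1.1 = 5.3431
f*(4.5881) = 5.3431 / 1.1 = 4.8574


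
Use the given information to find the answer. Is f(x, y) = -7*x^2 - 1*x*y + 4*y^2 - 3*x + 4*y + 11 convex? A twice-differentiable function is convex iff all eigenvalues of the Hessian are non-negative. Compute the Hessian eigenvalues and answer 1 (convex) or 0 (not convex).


The Hessian of f(x,y) = -7*x^2 - 1*x*y + 4*y^2 - 3*x + 4*y + 11 is:
H = [[-14, -1], [-1, 8]]
Trace = -14 + 8 = -6
Determinant = -14*8 - (-1)^2 = -113
Discriminant = (-6)^2 - 4*-113 = 488.0
Eigenvalues: lambda_1 = -14.0454, lambda_2 = 8.0454
The function is not convex.

0


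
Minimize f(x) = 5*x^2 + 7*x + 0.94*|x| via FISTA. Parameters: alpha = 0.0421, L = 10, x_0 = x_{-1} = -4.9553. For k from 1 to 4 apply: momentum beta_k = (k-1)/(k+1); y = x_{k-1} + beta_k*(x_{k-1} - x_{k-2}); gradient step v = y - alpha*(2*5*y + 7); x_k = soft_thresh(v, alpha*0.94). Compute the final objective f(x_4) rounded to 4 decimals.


FISTA on f(x) = 5*x^2 + 7*x + 0.94*|x|
L = 10, alpha = 0.0421
Iteration 1: beta = 0.0, y = -4.9553 + 0.0*(-4.9553 + 4.9553) = -4.9553
  grad(y) = -42.553, v = y - alpha*grad = -3.1638
  prox(v) = soft_thresh(-3.1638, 0.0396) = -3.1242
Iteration 2: beta = 0.3333, y = -3.1242 + 0.3333*(-3.1242 + 4.9553) = -2.5139
  grad(y) = -18.1389, v = y - alpha*grad = -1.7502
  prox(v) = soft_thresh(-1.7502, 0.0396) = -1.7107
Iteration 3: beta = 0.5, y = -1.7107 + 0.5*(-1.7107 + 3.1242) = -1.0039
  grad(y) = -3.0388, v = y - alpha*grad = -0.8759
  prox(v) = soft_thresh(-0.8759, 0.0396) = -0.8364
Iteration 4: beta = 0.6, y = -0.8364 + 0.6*(-0.8364 + 1.7107) = -0.3118
  grad(y) = 3.882, v = y - alpha*grad = -0.4752
  prox(v) = soft_thresh(-0.4752, 0.0396) = -0.4357
f(x_4) = 5*(-0.4357)^2 + 7*(-0.4357) + 0.94*|-0.4357| = -1.6911


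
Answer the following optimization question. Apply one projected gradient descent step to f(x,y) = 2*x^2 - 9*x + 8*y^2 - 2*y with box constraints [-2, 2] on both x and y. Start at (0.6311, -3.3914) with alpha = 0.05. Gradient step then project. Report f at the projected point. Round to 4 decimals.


Step 1: Compute gradient at (0.6311, -3.3914).
grad_x = 2*2*0.6311 - 9 = -6.4756
grad_y = 2*8*-3.3914 - 2 = -56.2624
Step 2: Gradient step.
x_raw = 0.6311 - 0.05*-6.4756 = 0.9549
y_raw = -3.3914 - 0.05*-56.2624 = -0.5783
Step 3: Project onto [-2, 2].
x_proj = clip(0.9549) = 0.9549
y_proj = clip(-0.5783) = -0.5783
Step 4: Evaluate f.
f(0.9549, -0.5783) = -2.9385


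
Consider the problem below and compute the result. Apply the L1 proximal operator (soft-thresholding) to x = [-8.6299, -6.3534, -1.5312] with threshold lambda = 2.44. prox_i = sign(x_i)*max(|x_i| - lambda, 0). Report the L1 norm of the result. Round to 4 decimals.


Soft-thresholding with lambda = 2.44:
prox(-8.6299) = sign(-8.6299)*max(|-8.6299| - 2.44, 0) = -6.1899
prox(-6.3534) = sign(-6.3534)*max(|-6.3534| - 2.44, 0) = -3.9134
prox(-1.5312) = sign(-1.5312)*max(|-1.5312| - 2.44, 0) = 0.0
prox(x) = [-6.1899, -3.9134, 0.0]
||prox(x)||_1 = 6.1899 + 3.9134 + 0.0 = 10.1033


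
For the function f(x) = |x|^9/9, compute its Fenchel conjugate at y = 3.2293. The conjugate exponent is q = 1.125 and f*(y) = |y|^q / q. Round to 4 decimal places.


The conjugate exponent q satisfies 1/p + 1/q = 1.
p = 9, so q = 9/(9 - 1) = 1.125
|y|^q = 3.2293^1.125 = 3.7389
f*(3.2293) = 3.7389 / 1.125 = 3.3235


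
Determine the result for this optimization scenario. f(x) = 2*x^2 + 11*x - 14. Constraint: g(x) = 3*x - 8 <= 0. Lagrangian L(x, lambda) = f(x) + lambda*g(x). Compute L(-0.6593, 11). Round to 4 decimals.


Step 1: Evaluate f(x).
f(-0.6593) = 2*(-0.6593)^2 + 11*(-0.6593) - 14 = -20.3829
Step 2: Evaluate g(x).
g(-0.6593) = 3*-0.6593 - 8 = -9.9779
Step 3: Compute Lagrangian.
L = -20.3829 + 11*-9.9779 = -130.1398


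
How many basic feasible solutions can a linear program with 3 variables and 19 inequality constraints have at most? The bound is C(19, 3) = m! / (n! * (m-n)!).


Each vertex corresponds to some choice of n active constraints out of m, so the number of vertices is at most C(m, n) = m! / (n!(m-n)!).
m = 19, n = 3
Numerator: 19 * 18 * 17
Denominator: 3! = 6
C(19, 3) = 969


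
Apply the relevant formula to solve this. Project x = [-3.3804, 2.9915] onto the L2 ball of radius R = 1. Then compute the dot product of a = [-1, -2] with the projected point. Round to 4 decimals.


Step 1: Compute ||x|| (intermediates to 6 decimals).
||x|| = sqrt((-3.3804)^2 + 2.9915^2) = 4.513998
Step 2: Project.
Since ||x|| > R, scale = R/||x|| = 1/4.513998 = 0.221533, proj(x) = scale * x
proj(x) = [-0.74887, 0.662716]
Step 3: Dot product.
a^T * proj(x) = -1*(-0.74887) - 2*0.662716 = -0.5766


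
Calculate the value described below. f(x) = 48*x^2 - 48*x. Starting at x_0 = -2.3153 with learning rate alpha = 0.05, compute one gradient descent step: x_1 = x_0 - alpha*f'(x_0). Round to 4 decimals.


We compute the gradient at x_0 and apply the update.
f'(x) = 96*x - 48
f'(-2.3153) = 96*-2.3153 - 48 = -270.2688
x_1 = -2.3153 - 0.05*-270.2688 = 11.1981


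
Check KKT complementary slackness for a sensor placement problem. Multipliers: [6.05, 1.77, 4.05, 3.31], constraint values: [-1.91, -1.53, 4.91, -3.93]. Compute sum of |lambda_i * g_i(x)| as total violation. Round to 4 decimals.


KKT complementary slackness check:
lambda_1 * g_1 = 6.05 * -1.91 = -11.5555
lambda_2 * g_2 = 1.77 * -1.53 = -2.7081
lambda_3 * g_3 = 4.05 * 4.91 = 19.8855
lambda_4 * g_4 = 3.31 * -3.93 = -13.0083
Total violation = 11.5555 + 2.7081 + 19.8855 + 13.0083 = 47.1574


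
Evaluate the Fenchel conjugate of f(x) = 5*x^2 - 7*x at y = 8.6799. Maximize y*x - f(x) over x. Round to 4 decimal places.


f*(y) = sup_x {y*x - a*x^2 - b*x} = sup_x {(y-b)*x - a*x^2}
FOC: (y - b) - 2a*x = 0 => x* = (y - b)/(2a)
x* = (8.6799 + 7)/(2*5) = 1.568
f*(8.6799) = (y-b)^2/(4a) = (8.6799 + 7)^2/(4*5)
= 245.8593/20 = 12.293


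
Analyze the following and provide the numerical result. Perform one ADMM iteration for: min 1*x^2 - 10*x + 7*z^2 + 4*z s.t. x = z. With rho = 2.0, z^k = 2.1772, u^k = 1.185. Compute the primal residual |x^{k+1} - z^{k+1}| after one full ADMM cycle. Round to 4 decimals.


ADMM iteration with rho = 2.0, z^k = 2.1772, u^k = 1.185
Step 1: x-update.
Minimize 1*x^2 - 10*x + (2.0/2)*(x - 2.1772 + 1.185)^2
FOC: (2*1 + 2.0)*x = 10 + 2.0*(2.1772 - 1.185)
x^{k+1} = 2.9961
Step 2: z-update.
Minimize 7*z^2 + 4*z + (2.0/2)*(2.9961 - z + 1.185)^2
FOC: (2*7 + 2.0)*z = -4 + 2.0*(2.9961 + 1.185)
z^{k+1} = 0.2726
Step 3: u-update.
u^{k+1} = 1.185 + 2.9961 - 0.2726 = 3.9085
Step 4: Primal residual = |2.9961 - 0.2726| = 2.7235


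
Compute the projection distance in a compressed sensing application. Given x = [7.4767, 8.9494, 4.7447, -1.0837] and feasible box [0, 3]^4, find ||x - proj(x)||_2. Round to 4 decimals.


Project each component onto [0, 3].
clip(7.4767) = 3.0, clip(8.9494) = 3.0, clip(4.7447) = 3.0, clip(-1.0837) = 0.0
Projection = [3.0, 3.0, 3.0, 0.0]
Squared diffs: [20.0408, 35.3954, 3.044, 1.1744]
Distance = sqrt(59.6546) = 7.7236


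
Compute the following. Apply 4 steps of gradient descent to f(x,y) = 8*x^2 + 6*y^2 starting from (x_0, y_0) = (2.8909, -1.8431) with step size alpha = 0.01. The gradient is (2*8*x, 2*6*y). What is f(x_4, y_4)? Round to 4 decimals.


Gradient descent on f(x,y) = 8*x^2 + 6*y^2.
Starting point: (2.8909, -1.8431), alpha = 0.01
Step 1: grad_x = 2*8*2.8909 = 46.2544, grad_y = 2*6*-1.8431 = -22.1172
  x_1 = 2.8909 - 0.01*46.2544 = 2.4284
  y_1 = -1.8431 - 0.01*-22.1172 = -1.6219
Step 2: grad_x = 2*8*2.4284 = 38.8537, grad_y = 2*6*-1.6219 = -19.4631
  x_2 = 2.4284 - 0.01*38.8537 = 2.0398
  y_2 = -1.6219 - 0.01*-19.4631 = -1.4273
Step 3: grad_x = 2*8*2.0398 = 32.6371, grad_y = 2*6*-1.4273 = -17.1276
  x_3 = 2.0398 - 0.01*32.6371 = 1.7134
  y_3 = -1.4273 - 0.01*-17.1276 = -1.256
Step 4: grad_x = 2*8*1.7134 = 27.4152, grad_y = 2*6*-1.256 = -15.0723
  x_4 = 1.7134 - 0.01*27.4152 = 1.4393
  y_4 = -1.256 - 0.01*-15.0723 = -1.1053
f(1.4393, -1.1053) = 8*1.4393^2 + 6*(-1.1053)^2 = 23.9027
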